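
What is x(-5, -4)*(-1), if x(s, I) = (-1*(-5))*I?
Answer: 20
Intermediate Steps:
x(s, I) = 5*I
x(-5, -4)*(-1) = (5*(-4))*(-1) = -20*(-1) = 20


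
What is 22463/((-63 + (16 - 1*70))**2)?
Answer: 22463/13689 ≈ 1.6410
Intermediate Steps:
22463/((-63 + (16 - 1*70))**2) = 22463/((-63 + (16 - 70))**2) = 22463/((-63 - 54)**2) = 22463/((-117)**2) = 22463/13689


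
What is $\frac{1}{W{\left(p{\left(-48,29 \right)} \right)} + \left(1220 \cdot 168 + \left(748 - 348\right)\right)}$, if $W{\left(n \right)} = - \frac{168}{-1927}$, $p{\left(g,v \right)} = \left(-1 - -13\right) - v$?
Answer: $\frac{1927}{395728888} \approx 4.8695 \cdot 10^{-6}$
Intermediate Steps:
$p{\left(g,v \right)} = 12 - v$ ($p{\left(g,v \right)} = \left(-1 + 13\right) - v = 12 - v$)
$W{\left(n \right)} = \frac{168}{1927}$ ($W{\left(n \right)} = \left(-168\right) \left(- \frac{1}{1927}\right) = \frac{168}{1927}$)
$\frac{1}{W{\left(p{\left(-48,29 \right)} \right)} + \left(1220 \cdot 168 + \left(748 - 348\right)\right)} = \frac{1}{\frac{168}{1927} + \left(1220 \cdot 168 + \left(748 - 348\right)\right)} = \frac{1}{\frac{168}{1927} + \left(204960 + \left(748 - 348\right)\right)} = \frac{1}{\frac{168}{1927} + \left(204960 + 400\right)} = \frac{1}{\frac{168}{1927} + 205360} = \frac{1}{\frac{395728888}{1927}} = \frac{1927}{395728888}$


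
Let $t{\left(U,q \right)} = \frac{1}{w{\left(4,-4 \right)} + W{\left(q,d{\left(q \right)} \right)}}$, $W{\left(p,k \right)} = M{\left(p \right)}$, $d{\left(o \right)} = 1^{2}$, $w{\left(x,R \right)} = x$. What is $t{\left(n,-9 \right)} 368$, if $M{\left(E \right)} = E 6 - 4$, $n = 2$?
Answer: $- \frac{184}{27} \approx -6.8148$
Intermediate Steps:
$d{\left(o \right)} = 1$
$M{\left(E \right)} = -4 + 6 E$ ($M{\left(E \right)} = 6 E - 4 = -4 + 6 E$)
$W{\left(p,k \right)} = -4 + 6 p$
$t{\left(U,q \right)} = \frac{1}{6 q}$ ($t{\left(U,q \right)} = \frac{1}{4 + \left(-4 + 6 q\right)} = \frac{1}{6 q}$)
$t{\left(n,-9 \right)} 368 = \frac{1}{6 \left(-9\right)} 368 = \frac{1}{6} \left(- \frac{1}{9}\right) 368 = \left(- \frac{1}{54}\right) 368 = - \frac{184}{27}$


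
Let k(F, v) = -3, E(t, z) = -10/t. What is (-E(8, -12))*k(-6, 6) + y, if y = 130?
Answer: 505/4 ≈ 126.25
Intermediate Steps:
(-E(8, -12))*k(-6, 6) + y = -(-10)/8*(-3) + 130 = -1*(-5/4)*(-3) + 130 = (5/4)*(-3) + 130 = -15/4 + 130 = 505/4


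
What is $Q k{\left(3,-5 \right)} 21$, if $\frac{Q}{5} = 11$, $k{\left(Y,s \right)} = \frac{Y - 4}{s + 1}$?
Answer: $\frac{1155}{4} \approx 288.75$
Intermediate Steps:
$k{\left(Y,s \right)} = \frac{-4 + Y}{1 + s}$
$Q = 55$ ($Q = 5 \cdot 11 = 55$)
$Q k{\left(3,-5 \right)} 21 = 55 \frac{-4 + 3}{1 - 5} \cdot 21 = 55 \frac{1}{-4} \left(-1\right) 21 = 55 \left(\left(- \frac{1}{4}\right) \left(-1\right)\right) 21 = 55 \cdot \frac{1}{4} \cdot 21 = \frac{55}{4} \cdot 21 = \frac{1155}{4}$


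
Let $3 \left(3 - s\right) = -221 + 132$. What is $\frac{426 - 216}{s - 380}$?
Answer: $- \frac{315}{521} \approx -0.60461$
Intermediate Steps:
$s = \frac{98}{3}$ ($s = 3 - \frac{-221 + 132}{3} = 3 - - \frac{89}{3} = 3 + \frac{89}{3} = \frac{98}{3} \approx 32.667$)
$\frac{426 - 216}{s - 380} = \frac{426 - 216}{\frac{98}{3} - 380} = \frac{210}{- \frac{1042}{3}} = 210 \left(- \frac{3}{1042}\right) = - \frac{315}{521}$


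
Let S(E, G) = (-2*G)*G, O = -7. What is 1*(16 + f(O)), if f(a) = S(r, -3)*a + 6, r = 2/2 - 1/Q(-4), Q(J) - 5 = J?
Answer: 148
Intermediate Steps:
Q(J) = 5 + J
r = 0 (r = 2/2 - 1/(5 - 4) = 2*(½) - 1/1 = 1 - 1*1 = 1 - 1 = 0)
S(E, G) = -2*G²
f(a) = 6 - 18*a (f(a) = (-2*(-3)²)*a + 6 = (-2*9)*a + 6 = -18*a + 6 = 6 - 18*a)
1*(16 + f(O)) = 1*(16 + (6 - 18*(-7))) = 1*(16 + (6 + 126)) = 1*(16 + 132) = 1*148 = 148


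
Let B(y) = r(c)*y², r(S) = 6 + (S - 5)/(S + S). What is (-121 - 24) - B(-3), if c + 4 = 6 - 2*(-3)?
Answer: -3211/16 ≈ -200.69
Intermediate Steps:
c = 8 (c = -4 + (6 - 2*(-3)) = -4 + (6 + 6) = -4 + 12 = 8)
r(S) = 6 + (-5 + S)/(2*S) (r(S) = 6 + (-5 + S)/((2*S)) = 6 + (-5 + S)*(1/(2*S)) = 6 + (-5 + S)/(2*S))
B(y) = 99*y²/16 (B(y) = ((½)*(-5 + 13*8)/8)*y² = ((½)*(⅛)*(-5 + 104))*y² = ((½)*(⅛)*99)*y² = 99*y²/16)
(-121 - 24) - B(-3) = (-121 - 24) - 99*(-3)²/16 = -145 - 99*9/16 = -145 - 1*891/16 = -145 - 891/16 = -3211/16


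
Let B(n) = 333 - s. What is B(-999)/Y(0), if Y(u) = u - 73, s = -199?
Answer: -532/73 ≈ -7.2877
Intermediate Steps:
B(n) = 532 (B(n) = 333 - 1*(-199) = 333 + 199 = 532)
Y(u) = -73 + u
B(-999)/Y(0) = 532/(-73 + 0) = 532/(-73) = 532*(-1/73) = -532/73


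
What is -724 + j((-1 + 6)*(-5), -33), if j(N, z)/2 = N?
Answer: -774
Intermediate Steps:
j(N, z) = 2*N
-724 + j((-1 + 6)*(-5), -33) = -724 + 2*((-1 + 6)*(-5)) = -724 + 2*(5*(-5)) = -724 + 2*(-25) = -724 - 50 = -774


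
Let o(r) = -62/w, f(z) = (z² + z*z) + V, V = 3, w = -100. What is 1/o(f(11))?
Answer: 50/31 ≈ 1.6129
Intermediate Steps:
f(z) = 3 + 2*z² (f(z) = (z² + z*z) + 3 = (z² + z²) + 3 = 2*z² + 3 = 3 + 2*z²)
o(r) = 31/50 (o(r) = -62/(-100) = -62*(-1/100) = 31/50)
1/o(f(11)) = 1/(31/50) = 50/31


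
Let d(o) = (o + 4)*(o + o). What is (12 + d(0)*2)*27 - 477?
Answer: -153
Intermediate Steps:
d(o) = 2*o*(4 + o) (d(o) = (4 + o)*(2*o) = 2*o*(4 + o))
(12 + d(0)*2)*27 - 477 = (12 + (2*0*(4 + 0))*2)*27 - 477 = (12 + (2*0*4)*2)*27 - 477 = (12 + 0*2)*27 - 477 = (12 + 0)*27 - 477 = 12*27 - 477 = 324 - 477 = -153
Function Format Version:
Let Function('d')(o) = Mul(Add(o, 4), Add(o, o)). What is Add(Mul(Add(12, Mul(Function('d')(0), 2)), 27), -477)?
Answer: -153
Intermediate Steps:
Function('d')(o) = Mul(2, o, Add(4, o)) (Function('d')(o) = Mul(Add(4, o), Mul(2, o)) = Mul(2, o, Add(4, o)))
Add(Mul(Add(12, Mul(Function('d')(0), 2)), 27), -477) = Add(Mul(Add(12, Mul(Mul(2, 0, Add(4, 0)), 2)), 27), -477) = Add(Mul(Add(12, Mul(Mul(2, 0, 4), 2)), 27), -477) = Add(Mul(Add(12, Mul(0, 2)), 27), -477) = Add(Mul(Add(12, 0), 27), -477) = Add(Mul(12, 27), -477) = Add(324, -477) = -153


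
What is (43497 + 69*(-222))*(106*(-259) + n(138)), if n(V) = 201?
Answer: -767962287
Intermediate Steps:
(43497 + 69*(-222))*(106*(-259) + n(138)) = (43497 + 69*(-222))*(106*(-259) + 201) = (43497 - 15318)*(-27454 + 201) = 28179*(-27253) = -767962287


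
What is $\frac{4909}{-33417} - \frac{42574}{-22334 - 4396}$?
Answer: $\frac{71748766}{49624245} \approx 1.4458$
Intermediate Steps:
$\frac{4909}{-33417} - \frac{42574}{-22334 - 4396} = 4909 \left(- \frac{1}{33417}\right) - \frac{42574}{-26730} = - \frac{4909}{33417} - - \frac{21287}{13365} = - \frac{4909}{33417} + \frac{21287}{13365} = \frac{71748766}{49624245}$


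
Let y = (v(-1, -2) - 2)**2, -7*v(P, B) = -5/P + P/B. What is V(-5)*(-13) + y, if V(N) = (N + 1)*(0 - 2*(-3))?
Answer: 62673/196 ≈ 319.76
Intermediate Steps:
v(P, B) = 5/(7*P) - P/(7*B) (v(P, B) = -(-5/P + P/B)/7 = 5/(7*P) - P/(7*B))
V(N) = 6 + 6*N (V(N) = (1 + N)*(0 + 6) = (1 + N)*6 = 6 + 6*N)
y = 1521/196 (y = (((5/7)/(-1) - 1/7*(-1)/(-2)) - 2)**2 = (((5/7)*(-1) - 1/7*(-1)*(-1/2)) - 2)**2 = ((-5/7 - 1/14) - 2)**2 = (-11/14 - 2)**2 = (-39/14)**2 = 1521/196 ≈ 7.7602)
V(-5)*(-13) + y = (6 + 6*(-5))*(-13) + 1521/196 = (6 - 30)*(-13) + 1521/196 = -24*(-13) + 1521/196 = 312 + 1521/196 = 62673/196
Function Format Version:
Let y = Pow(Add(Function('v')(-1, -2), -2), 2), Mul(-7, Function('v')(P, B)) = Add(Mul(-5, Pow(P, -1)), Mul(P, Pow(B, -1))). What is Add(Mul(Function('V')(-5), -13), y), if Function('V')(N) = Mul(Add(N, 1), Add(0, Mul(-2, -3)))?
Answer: Rational(62673, 196) ≈ 319.76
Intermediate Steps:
Function('v')(P, B) = Add(Mul(Rational(5, 7), Pow(P, -1)), Mul(Rational(-1, 7), P, Pow(B, -1))) (Function('v')(P, B) = Mul(Rational(-1, 7), Add(Mul(-5, Pow(P, -1)), Mul(P, Pow(B, -1)))) = Add(Mul(Rational(5, 7), Pow(P, -1)), Mul(Rational(-1, 7), P, Pow(B, -1))))
Function('V')(N) = Add(6, Mul(6, N)) (Function('V')(N) = Mul(Add(1, N), Add(0, 6)) = Mul(Add(1, N), 6) = Add(6, Mul(6, N)))
y = Rational(1521, 196) (y = Pow(Add(Add(Mul(Rational(5, 7), Pow(-1, -1)), Mul(Rational(-1, 7), -1, Pow(-2, -1))), -2), 2) = Pow(Add(Add(Mul(Rational(5, 7), -1), Mul(Rational(-1, 7), -1, Rational(-1, 2))), -2), 2) = Pow(Add(Add(Rational(-5, 7), Rational(-1, 14)), -2), 2) = Pow(Add(Rational(-11, 14), -2), 2) = Pow(Rational(-39, 14), 2) = Rational(1521, 196) ≈ 7.7602)
Add(Mul(Function('V')(-5), -13), y) = Add(Mul(Add(6, Mul(6, -5)), -13), Rational(1521, 196)) = Add(Mul(Add(6, -30), -13), Rational(1521, 196)) = Add(Mul(-24, -13), Rational(1521, 196)) = Add(312, Rational(1521, 196)) = Rational(62673, 196)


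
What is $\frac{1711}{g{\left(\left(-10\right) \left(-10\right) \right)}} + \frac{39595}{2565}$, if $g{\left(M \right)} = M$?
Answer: $\frac{1669643}{51300} \approx 32.547$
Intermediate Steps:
$\frac{1711}{g{\left(\left(-10\right) \left(-10\right) \right)}} + \frac{39595}{2565} = \frac{1711}{\left(-10\right) \left(-10\right)} + \frac{39595}{2565} = \frac{1711}{100} + 39595 \cdot \frac{1}{2565} = 1711 \cdot \frac{1}{100} + \frac{7919}{513} = \frac{1711}{100} + \frac{7919}{513} = \frac{1669643}{51300}$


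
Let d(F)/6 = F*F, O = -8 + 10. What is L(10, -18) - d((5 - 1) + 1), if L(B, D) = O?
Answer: -148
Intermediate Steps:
O = 2
L(B, D) = 2
d(F) = 6*F**2 (d(F) = 6*(F*F) = 6*F**2)
L(10, -18) - d((5 - 1) + 1) = 2 - 6*((5 - 1) + 1)**2 = 2 - 6*(4 + 1)**2 = 2 - 6*5**2 = 2 - 6*25 = 2 - 1*150 = 2 - 150 = -148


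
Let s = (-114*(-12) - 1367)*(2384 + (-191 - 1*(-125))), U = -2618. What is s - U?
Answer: 4936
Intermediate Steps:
s = 2318 (s = (1368 - 1367)*(2384 + (-191 + 125)) = 1*(2384 - 66) = 1*2318 = 2318)
s - U = 2318 - 1*(-2618) = 2318 + 2618 = 4936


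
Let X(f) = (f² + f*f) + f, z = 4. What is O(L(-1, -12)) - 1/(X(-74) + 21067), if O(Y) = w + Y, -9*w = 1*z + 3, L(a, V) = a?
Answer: -511129/287505 ≈ -1.7778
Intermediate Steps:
w = -7/9 (w = -(1*4 + 3)/9 = -(4 + 3)/9 = -⅑*7 = -7/9 ≈ -0.77778)
X(f) = f + 2*f² (X(f) = (f² + f²) + f = 2*f² + f = f + 2*f²)
O(Y) = -7/9 + Y
O(L(-1, -12)) - 1/(X(-74) + 21067) = (-7/9 - 1) - 1/(-74*(1 + 2*(-74)) + 21067) = -16/9 - 1/(-74*(1 - 148) + 21067) = -16/9 - 1/(-74*(-147) + 21067) = -16/9 - 1/(10878 + 21067) = -16/9 - 1/31945 = -511129/287505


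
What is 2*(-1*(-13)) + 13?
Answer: 39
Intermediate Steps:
2*(-1*(-13)) + 13 = 2*13 + 13 = 26 + 13 = 39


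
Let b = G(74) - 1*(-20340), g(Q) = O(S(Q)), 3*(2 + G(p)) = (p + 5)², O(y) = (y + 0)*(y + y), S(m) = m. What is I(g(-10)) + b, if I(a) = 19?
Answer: 67312/3 ≈ 22437.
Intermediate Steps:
O(y) = 2*y² (O(y) = y*(2*y) = 2*y²)
G(p) = -2 + (5 + p)²/3 (G(p) = -2 + (p + 5)²/3 = -2 + (5 + p)²/3)
g(Q) = 2*Q²
b = 67255/3 (b = (-2 + (5 + 74)²/3) - 1*(-20340) = (-2 + (⅓)*79²) + 20340 = (-2 + (⅓)*6241) + 20340 = (-2 + 6241/3) + 20340 = 6235/3 + 20340 = 67255/3 ≈ 22418.)
I(g(-10)) + b = 19 + 67255/3 = 67312/3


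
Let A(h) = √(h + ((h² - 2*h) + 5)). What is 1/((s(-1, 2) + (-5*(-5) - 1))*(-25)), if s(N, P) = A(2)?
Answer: -24/14225 + √7/14225 ≈ -0.0015012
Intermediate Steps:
A(h) = √(5 + h² - h) (A(h) = √(h + (5 + h² - 2*h)) = √(5 + h² - h))
s(N, P) = √7 (s(N, P) = √(5 + 2² - 1*2) = √(5 + 4 - 2) = √7)
1/((s(-1, 2) + (-5*(-5) - 1))*(-25)) = 1/((√7 + (-5*(-5) - 1))*(-25)) = 1/((√7 + (25 - 1))*(-25)) = 1/((√7 + 24)*(-25)) = 1/((24 + √7)*(-25)) = 1/(-600 - 25*√7)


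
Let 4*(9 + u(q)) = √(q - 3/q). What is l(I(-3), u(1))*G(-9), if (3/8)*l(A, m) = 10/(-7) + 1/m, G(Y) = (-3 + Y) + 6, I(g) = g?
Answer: 111904/4543 + 32*I*√2/649 ≈ 24.632 + 0.06973*I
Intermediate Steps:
G(Y) = 3 + Y
u(q) = -9 + √(q - 3/q)/4
l(A, m) = -80/21 + 8/(3*m) (l(A, m) = 8*(10/(-7) + 1/m)/3 = 8*(10*(-⅐) + 1/m)/3 = 8*(-10/7 + 1/m)/3 = -80/21 + 8/(3*m))
l(I(-3), u(1))*G(-9) = (8*(7 - 10*(-9 + √(1 - 3/1)/4))/(21*(-9 + √(1 - 3/1)/4)))*(3 - 9) = (8*(7 - 10*(-9 + √(1 - 3*1)/4))/(21*(-9 + √(1 - 3*1)/4)))*(-6) = (8*(7 - 10*(-9 + √(1 - 3)/4))/(21*(-9 + √(1 - 3)/4)))*(-6) = (8*(7 - 10*(-9 + √(-2)/4))/(21*(-9 + √(-2)/4)))*(-6) = (8*(7 - 10*(-9 + (I*√2)/4))/(21*(-9 + (I*√2)/4)))*(-6) = (8*(7 - 10*(-9 + I*√2/4))/(21*(-9 + I*√2/4)))*(-6) = (8*(7 + (90 - 5*I*√2/2))/(21*(-9 + I*√2/4)))*(-6) = (8*(97 - 5*I*√2/2)/(21*(-9 + I*√2/4)))*(-6) = -16*(97 - 5*I*√2/2)/(7*(-9 + I*√2/4))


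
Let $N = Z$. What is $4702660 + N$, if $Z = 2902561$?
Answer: $7605221$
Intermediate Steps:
$N = 2902561$
$4702660 + N = 4702660 + 2902561 = 7605221$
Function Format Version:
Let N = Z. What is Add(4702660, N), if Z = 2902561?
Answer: 7605221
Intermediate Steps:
N = 2902561
Add(4702660, N) = Add(4702660, 2902561) = 7605221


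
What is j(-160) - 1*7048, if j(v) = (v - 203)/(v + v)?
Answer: -2254997/320 ≈ -7046.9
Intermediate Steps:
j(v) = (-203 + v)/(2*v) (j(v) = (-203 + v)/((2*v)) = (-203 + v)*(1/(2*v)) = (-203 + v)/(2*v))
j(-160) - 1*7048 = (1/2)*(-203 - 160)/(-160) - 1*7048 = (1/2)*(-1/160)*(-363) - 7048 = 363/320 - 7048 = -2254997/320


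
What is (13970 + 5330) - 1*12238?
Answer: 7062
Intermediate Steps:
(13970 + 5330) - 1*12238 = 19300 - 12238 = 7062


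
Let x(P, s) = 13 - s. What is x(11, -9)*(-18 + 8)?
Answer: -220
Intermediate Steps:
x(11, -9)*(-18 + 8) = (13 - 1*(-9))*(-18 + 8) = (13 + 9)*(-10) = 22*(-10) = -220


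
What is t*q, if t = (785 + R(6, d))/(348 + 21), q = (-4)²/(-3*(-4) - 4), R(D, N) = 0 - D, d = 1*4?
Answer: 38/9 ≈ 4.2222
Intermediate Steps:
d = 4
R(D, N) = -D
q = 2 (q = 16/(12 - 4) = 16/8 = 16*(⅛) = 2)
t = 19/9 (t = (785 - 1*6)/(348 + 21) = (785 - 6)/369 = 779*(1/369) = 19/9 ≈ 2.1111)
t*q = (19/9)*2 = 38/9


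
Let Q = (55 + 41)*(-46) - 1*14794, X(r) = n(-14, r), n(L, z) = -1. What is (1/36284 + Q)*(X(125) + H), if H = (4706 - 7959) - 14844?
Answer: 6307294517311/18142 ≈ 3.4766e+8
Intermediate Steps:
H = -18097 (H = -3253 - 14844 = -18097)
X(r) = -1
Q = -19210 (Q = 96*(-46) - 14794 = -4416 - 14794 = -19210)
(1/36284 + Q)*(X(125) + H) = (1/36284 - 19210)*(-1 - 18097) = (1/36284 - 19210)*(-18098) = -697015639/36284*(-18098) = 6307294517311/18142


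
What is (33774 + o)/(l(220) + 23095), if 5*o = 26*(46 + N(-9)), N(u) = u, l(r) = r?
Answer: 169832/116575 ≈ 1.4568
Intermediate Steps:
o = 962/5 (o = (26*(46 - 9))/5 = (26*37)/5 = (⅕)*962 = 962/5 ≈ 192.40)
(33774 + o)/(l(220) + 23095) = (33774 + 962/5)/(220 + 23095) = (169832/5)/23315 = (169832/5)*(1/23315) = 169832/116575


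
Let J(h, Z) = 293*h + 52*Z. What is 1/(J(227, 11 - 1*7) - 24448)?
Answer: 1/42271 ≈ 2.3657e-5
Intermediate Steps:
J(h, Z) = 52*Z + 293*h
1/(J(227, 11 - 1*7) - 24448) = 1/((52*(11 - 1*7) + 293*227) - 24448) = 1/((52*(11 - 7) + 66511) - 24448) = 1/((52*4 + 66511) - 24448) = 1/((208 + 66511) - 24448) = 1/(66719 - 24448) = 1/42271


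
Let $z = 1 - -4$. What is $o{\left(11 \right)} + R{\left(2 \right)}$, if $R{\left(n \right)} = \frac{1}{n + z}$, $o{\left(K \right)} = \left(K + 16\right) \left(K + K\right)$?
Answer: $\frac{4159}{7} \approx 594.14$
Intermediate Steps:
$o{\left(K \right)} = 2 K \left(16 + K\right)$ ($o{\left(K \right)} = \left(16 + K\right) 2 K = 2 K \left(16 + K\right)$)
$z = 5$ ($z = 1 + 4 = 5$)
$R{\left(n \right)} = \frac{1}{5 + n}$ ($R{\left(n \right)} = \frac{1}{n + 5} = \frac{1}{5 + n}$)
$o{\left(11 \right)} + R{\left(2 \right)} = 2 \cdot 11 \left(16 + 11\right) + \frac{1}{5 + 2} = 2 \cdot 11 \cdot 27 + \frac{1}{7} = 594 + \frac{1}{7} = \frac{4159}{7}$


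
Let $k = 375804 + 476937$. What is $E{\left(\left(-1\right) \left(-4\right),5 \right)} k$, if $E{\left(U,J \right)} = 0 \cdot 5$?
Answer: $0$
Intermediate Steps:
$E{\left(U,J \right)} = 0$
$k = 852741$
$E{\left(\left(-1\right) \left(-4\right),5 \right)} k = 0 \cdot 852741 = 0$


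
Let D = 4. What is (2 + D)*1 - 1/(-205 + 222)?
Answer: 101/17 ≈ 5.9412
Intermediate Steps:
(2 + D)*1 - 1/(-205 + 222) = (2 + 4)*1 - 1/(-205 + 222) = 6*1 - 1/17 = 6 - 1*1/17 = 6 - 1/17 = 101/17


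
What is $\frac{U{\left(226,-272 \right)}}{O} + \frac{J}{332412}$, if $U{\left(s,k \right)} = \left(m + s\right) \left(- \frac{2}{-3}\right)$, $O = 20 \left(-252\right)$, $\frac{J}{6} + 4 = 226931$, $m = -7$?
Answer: $\frac{283905847}{69806520} \approx 4.067$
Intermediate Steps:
$J = 1361562$ ($J = -24 + 6 \cdot 226931 = -24 + 1361586 = 1361562$)
$O = -5040$
$U{\left(s,k \right)} = - \frac{14}{3} + \frac{2 s}{3}$ ($U{\left(s,k \right)} = \left(-7 + s\right) \left(- \frac{2}{-3}\right) = \left(-7 + s\right) \left(\left(-2\right) \left(- \frac{1}{3}\right)\right) = \left(-7 + s\right) \frac{2}{3} = - \frac{14}{3} + \frac{2 s}{3}$)
$\frac{U{\left(226,-272 \right)}}{O} + \frac{J}{332412} = \frac{- \frac{14}{3} + \frac{2}{3} \cdot 226}{-5040} + \frac{1361562}{332412} = \left(- \frac{14}{3} + \frac{452}{3}\right) \left(- \frac{1}{5040}\right) + 1361562 \cdot \frac{1}{332412} = 146 \left(- \frac{1}{5040}\right) + \frac{226927}{55402} = - \frac{73}{2520} + \frac{226927}{55402} = \frac{283905847}{69806520}$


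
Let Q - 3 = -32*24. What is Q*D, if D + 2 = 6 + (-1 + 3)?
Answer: -4590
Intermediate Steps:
D = 6 (D = -2 + (6 + (-1 + 3)) = -2 + (6 + 2) = -2 + 8 = 6)
Q = -765 (Q = 3 - 32*24 = 3 - 768 = -765)
Q*D = -765*6 = -4590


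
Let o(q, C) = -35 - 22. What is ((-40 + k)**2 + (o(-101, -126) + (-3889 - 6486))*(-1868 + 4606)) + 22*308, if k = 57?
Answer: -28555751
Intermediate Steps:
o(q, C) = -57
((-40 + k)**2 + (o(-101, -126) + (-3889 - 6486))*(-1868 + 4606)) + 22*308 = ((-40 + 57)**2 + (-57 + (-3889 - 6486))*(-1868 + 4606)) + 22*308 = (17**2 + (-57 - 10375)*2738) + 6776 = (289 - 10432*2738) + 6776 = (289 - 28562816) + 6776 = -28562527 + 6776 = -28555751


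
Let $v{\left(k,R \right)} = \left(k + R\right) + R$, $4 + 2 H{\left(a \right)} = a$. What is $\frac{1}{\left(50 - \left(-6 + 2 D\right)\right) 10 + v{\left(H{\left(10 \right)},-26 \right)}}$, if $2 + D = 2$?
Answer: $\frac{1}{511} \approx 0.0019569$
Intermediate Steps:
$D = 0$ ($D = -2 + 2 = 0$)
$H{\left(a \right)} = -2 + \frac{a}{2}$
$v{\left(k,R \right)} = k + 2 R$ ($v{\left(k,R \right)} = \left(R + k\right) + R = k + 2 R$)
$\frac{1}{\left(50 - \left(-6 + 2 D\right)\right) 10 + v{\left(H{\left(10 \right)},-26 \right)}} = \frac{1}{\left(50 + \left(\left(-2\right) 0 + 6\right)\right) 10 + \left(\left(-2 + \frac{1}{2} \cdot 10\right) + 2 \left(-26\right)\right)} = \frac{1}{\left(50 + \left(0 + 6\right)\right) 10 + \left(\left(-2 + 5\right) - 52\right)} = \frac{1}{\left(50 + 6\right) 10 + \left(3 - 52\right)} = \frac{1}{56 \cdot 10 - 49} = \frac{1}{560 - 49} = \frac{1}{511}$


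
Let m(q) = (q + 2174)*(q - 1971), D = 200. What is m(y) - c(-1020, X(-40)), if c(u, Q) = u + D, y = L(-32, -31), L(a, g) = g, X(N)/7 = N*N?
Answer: -4289466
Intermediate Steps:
X(N) = 7*N**2 (X(N) = 7*(N*N) = 7*N**2)
y = -31
c(u, Q) = 200 + u (c(u, Q) = u + 200 = 200 + u)
m(q) = (-1971 + q)*(2174 + q) (m(q) = (2174 + q)*(-1971 + q) = (-1971 + q)*(2174 + q))
m(y) - c(-1020, X(-40)) = (-4284954 + (-31)**2 + 203*(-31)) - (200 - 1020) = (-4284954 + 961 - 6293) - 1*(-820) = -4290286 + 820 = -4289466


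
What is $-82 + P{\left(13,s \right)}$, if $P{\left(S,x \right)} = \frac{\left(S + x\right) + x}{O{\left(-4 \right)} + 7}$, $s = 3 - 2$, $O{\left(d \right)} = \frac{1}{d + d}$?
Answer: $- \frac{878}{11} \approx -79.818$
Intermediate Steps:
$O{\left(d \right)} = \frac{1}{2 d}$
$s = 1$
$P{\left(S,x \right)} = \frac{8 S}{55} + \frac{16 x}{55}$ ($P{\left(S,x \right)} = \frac{\left(S + x\right) + x}{\frac{1}{2 \left(-4\right)} + 7} = \frac{S + 2 x}{\frac{1}{2} \left(- \frac{1}{4}\right) + 7} = \frac{S + 2 x}{- \frac{1}{8} + 7} = \frac{S + 2 x}{\frac{55}{8}} = \left(S + 2 x\right) \frac{8}{55} = \frac{8 S}{55} + \frac{16 x}{55}$)
$-82 + P{\left(13,s \right)} = -82 + \left(\frac{8}{55} \cdot 13 + \frac{16}{55} \cdot 1\right) = -82 + \left(\frac{104}{55} + \frac{16}{55}\right) = -82 + \frac{24}{11} = - \frac{878}{11}$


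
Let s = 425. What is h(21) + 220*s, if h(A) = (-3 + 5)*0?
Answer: 93500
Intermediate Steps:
h(A) = 0 (h(A) = 2*0 = 0)
h(21) + 220*s = 0 + 220*425 = 0 + 93500 = 93500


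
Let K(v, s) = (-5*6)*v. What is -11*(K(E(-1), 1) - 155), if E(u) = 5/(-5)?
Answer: 1375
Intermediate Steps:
E(u) = -1 (E(u) = 5*(-⅕) = -1)
K(v, s) = -30*v
-11*(K(E(-1), 1) - 155) = -11*(-30*(-1) - 155) = -11*(30 - 155) = -11*(-125) = 1375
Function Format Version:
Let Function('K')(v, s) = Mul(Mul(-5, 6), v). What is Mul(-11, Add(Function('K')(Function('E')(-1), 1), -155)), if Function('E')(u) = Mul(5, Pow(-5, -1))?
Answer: 1375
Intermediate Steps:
Function('E')(u) = -1 (Function('E')(u) = Mul(5, Rational(-1, 5)) = -1)
Function('K')(v, s) = Mul(-30, v)
Mul(-11, Add(Function('K')(Function('E')(-1), 1), -155)) = Mul(-11, Add(Mul(-30, -1), -155)) = Mul(-11, Add(30, -155)) = Mul(-11, -125) = 1375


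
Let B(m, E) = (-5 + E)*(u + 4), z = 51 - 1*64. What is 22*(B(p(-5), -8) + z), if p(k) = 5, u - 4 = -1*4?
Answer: -1430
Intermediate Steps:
u = 0 (u = 4 - 1*4 = 4 - 4 = 0)
z = -13 (z = 51 - 64 = -13)
B(m, E) = -20 + 4*E (B(m, E) = (-5 + E)*(0 + 4) = (-5 + E)*4 = -20 + 4*E)
22*(B(p(-5), -8) + z) = 22*((-20 + 4*(-8)) - 13) = 22*((-20 - 32) - 13) = 22*(-52 - 13) = 22*(-65) = -1430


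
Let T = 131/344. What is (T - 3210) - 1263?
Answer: -1538581/344 ≈ -4472.6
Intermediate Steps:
T = 131/344 (T = 131*(1/344) = 131/344 ≈ 0.38081)
(T - 3210) - 1263 = (131/344 - 3210) - 1263 = -1104109/344 - 1263 = -1538581/344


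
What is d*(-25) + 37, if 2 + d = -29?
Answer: 812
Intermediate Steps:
d = -31 (d = -2 - 29 = -31)
d*(-25) + 37 = -31*(-25) + 37 = 775 + 37 = 812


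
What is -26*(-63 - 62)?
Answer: 3250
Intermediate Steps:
-26*(-63 - 62) = -26*(-125) = 3250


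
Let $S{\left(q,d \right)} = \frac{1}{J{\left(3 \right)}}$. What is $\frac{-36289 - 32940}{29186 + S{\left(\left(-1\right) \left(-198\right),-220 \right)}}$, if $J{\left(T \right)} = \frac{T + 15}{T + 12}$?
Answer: $- \frac{415374}{175121} \approx -2.3719$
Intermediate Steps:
$J{\left(T \right)} = \frac{15 + T}{12 + T}$
$S{\left(q,d \right)} = \frac{5}{6}$ ($S{\left(q,d \right)} = \frac{1}{\frac{1}{12 + 3} \left(15 + 3\right)} = \frac{1}{\frac{1}{15} \cdot 18} = \frac{1}{\frac{6}{5}} = \frac{5}{6}$)
$\frac{-36289 - 32940}{29186 + S{\left(\left(-1\right) \left(-198\right),-220 \right)}} = \frac{-36289 - 32940}{29186 + \frac{5}{6}} = - \frac{69229}{\frac{175121}{6}} = \left(-69229\right) \frac{6}{175121} = - \frac{415374}{175121}$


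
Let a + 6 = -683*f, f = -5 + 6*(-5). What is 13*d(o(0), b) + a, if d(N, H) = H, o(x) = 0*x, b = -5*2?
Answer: 23769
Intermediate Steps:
b = -10
o(x) = 0
f = -35 (f = -5 - 30 = -35)
a = 23899 (a = -6 - 683*(-35) = -6 + 23905 = 23899)
13*d(o(0), b) + a = 13*(-10) + 23899 = -130 + 23899 = 23769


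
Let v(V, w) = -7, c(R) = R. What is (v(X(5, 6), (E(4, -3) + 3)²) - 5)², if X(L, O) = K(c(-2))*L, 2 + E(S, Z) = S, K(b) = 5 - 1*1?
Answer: 144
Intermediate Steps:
K(b) = 4 (K(b) = 5 - 1 = 4)
E(S, Z) = -2 + S
X(L, O) = 4*L
(v(X(5, 6), (E(4, -3) + 3)²) - 5)² = (-7 - 5)² = (-12)² = 144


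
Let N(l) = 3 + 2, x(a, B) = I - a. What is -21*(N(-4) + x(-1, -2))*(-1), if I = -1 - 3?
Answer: 42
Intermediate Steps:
I = -4
x(a, B) = -4 - a
N(l) = 5
-21*(N(-4) + x(-1, -2))*(-1) = -21*(5 + (-4 - 1*(-1)))*(-1) = -21*(5 + (-4 + 1))*(-1) = -21*(5 - 3)*(-1) = -21*2*(-1) = -42*(-1) = 42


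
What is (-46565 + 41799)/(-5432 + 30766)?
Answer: -2383/12667 ≈ -0.18813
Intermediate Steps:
(-46565 + 41799)/(-5432 + 30766) = -4766/25334 = -4766*1/25334 = -2383/12667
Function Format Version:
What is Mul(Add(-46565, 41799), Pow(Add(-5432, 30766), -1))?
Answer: Rational(-2383, 12667) ≈ -0.18813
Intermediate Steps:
Mul(Add(-46565, 41799), Pow(Add(-5432, 30766), -1)) = Mul(-4766, Pow(25334, -1)) = Mul(-4766, Rational(1, 25334)) = Rational(-2383, 12667)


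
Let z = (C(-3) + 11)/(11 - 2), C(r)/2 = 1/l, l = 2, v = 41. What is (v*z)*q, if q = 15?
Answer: 820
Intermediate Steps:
C(r) = 1 (C(r) = 2/2 = 2*(½) = 1)
z = 4/3 (z = (1 + 11)/(11 - 2) = 12/9 = 12*(⅑) = 4/3 ≈ 1.3333)
(v*z)*q = (41*(4/3))*15 = (164/3)*15 = 820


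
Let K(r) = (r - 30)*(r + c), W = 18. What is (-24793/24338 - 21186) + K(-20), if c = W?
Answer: -513215861/24338 ≈ -21087.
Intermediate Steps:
c = 18
K(r) = (-30 + r)*(18 + r) (K(r) = (r - 30)*(r + 18) = (-30 + r)*(18 + r))
(-24793/24338 - 21186) + K(-20) = (-24793/24338 - 21186) + (-540 + (-20)**2 - 12*(-20)) = (-24793*1/24338 - 21186) + (-540 + 400 + 240) = (-24793/24338 - 21186) + 100 = -515649661/24338 + 100 = -513215861/24338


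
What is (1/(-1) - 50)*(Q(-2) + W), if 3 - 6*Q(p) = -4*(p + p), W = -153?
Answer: 15827/2 ≈ 7913.5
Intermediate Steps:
Q(p) = ½ + 4*p/3 (Q(p) = ½ - (-2)*(p + p)/3 = ½ - (-2)*2*p/3 = ½ - (-4)*p/3 = ½ + 4*p/3)
(1/(-1) - 50)*(Q(-2) + W) = (1/(-1) - 50)*((½ + (4/3)*(-2)) - 153) = (-1 - 50)*((½ - 8/3) - 153) = -51*(-13/6 - 153) = -51*(-931/6) = 15827/2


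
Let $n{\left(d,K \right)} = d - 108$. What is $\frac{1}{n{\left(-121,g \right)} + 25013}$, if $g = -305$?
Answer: $\frac{1}{24784} \approx 4.0349 \cdot 10^{-5}$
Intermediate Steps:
$n{\left(d,K \right)} = -108 + d$
$\frac{1}{n{\left(-121,g \right)} + 25013} = \frac{1}{\left(-108 - 121\right) + 25013} = \frac{1}{-229 + 25013} = \frac{1}{24784}$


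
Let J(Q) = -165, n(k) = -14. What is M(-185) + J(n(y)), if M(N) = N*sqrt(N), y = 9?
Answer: -165 - 185*I*sqrt(185) ≈ -165.0 - 2516.3*I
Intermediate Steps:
M(N) = N**(3/2)
M(-185) + J(n(y)) = (-185)**(3/2) - 165 = -185*I*sqrt(185) - 165 = -165 - 185*I*sqrt(185)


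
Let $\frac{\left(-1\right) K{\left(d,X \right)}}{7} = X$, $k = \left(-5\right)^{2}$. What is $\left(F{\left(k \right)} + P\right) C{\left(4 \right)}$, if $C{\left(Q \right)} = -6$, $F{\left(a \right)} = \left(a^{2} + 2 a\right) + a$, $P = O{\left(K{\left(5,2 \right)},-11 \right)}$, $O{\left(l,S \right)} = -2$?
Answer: $-4188$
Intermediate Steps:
$k = 25$
$K{\left(d,X \right)} = - 7 X$
$P = -2$
$F{\left(a \right)} = a^{2} + 3 a$
$\left(F{\left(k \right)} + P\right) C{\left(4 \right)} = \left(25 \left(3 + 25\right) - 2\right) \left(-6\right) = \left(25 \cdot 28 - 2\right) \left(-6\right) = \left(700 - 2\right) \left(-6\right) = 698 \left(-6\right) = -4188$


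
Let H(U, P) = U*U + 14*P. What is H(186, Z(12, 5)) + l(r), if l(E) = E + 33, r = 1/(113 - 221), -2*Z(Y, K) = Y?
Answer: 3730859/108 ≈ 34545.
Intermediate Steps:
Z(Y, K) = -Y/2
r = -1/108 (r = 1/(-108) = -1/108 ≈ -0.0092593)
H(U, P) = U² + 14*P
l(E) = 33 + E
H(186, Z(12, 5)) + l(r) = (186² + 14*(-½*12)) + (33 - 1/108) = (34596 + 14*(-6)) + 3563/108 = (34596 - 84) + 3563/108 = 34512 + 3563/108 = 3730859/108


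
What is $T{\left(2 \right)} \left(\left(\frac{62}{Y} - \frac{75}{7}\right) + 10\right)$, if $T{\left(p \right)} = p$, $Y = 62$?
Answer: $\frac{4}{7} \approx 0.57143$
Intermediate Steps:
$T{\left(2 \right)} \left(\left(\frac{62}{Y} - \frac{75}{7}\right) + 10\right) = 2 \left(\left(\frac{62}{62} - \frac{75}{7}\right) + 10\right) = 2 \left(\left(62 \cdot \frac{1}{62} - \frac{75}{7}\right) + 10\right) = 2 \left(\left(1 - \frac{75}{7}\right) + 10\right) = 2 \left(- \frac{68}{7} + 10\right) = 2 \cdot \frac{2}{7} = \frac{4}{7}$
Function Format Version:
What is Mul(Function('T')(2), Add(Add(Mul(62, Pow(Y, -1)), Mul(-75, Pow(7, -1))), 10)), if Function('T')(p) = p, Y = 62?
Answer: Rational(4, 7) ≈ 0.57143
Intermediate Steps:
Mul(Function('T')(2), Add(Add(Mul(62, Pow(Y, -1)), Mul(-75, Pow(7, -1))), 10)) = Mul(2, Add(Add(Mul(62, Pow(62, -1)), Mul(-75, Pow(7, -1))), 10)) = Mul(2, Add(Add(Mul(62, Rational(1, 62)), Mul(-75, Rational(1, 7))), 10)) = Mul(2, Add(Add(1, Rational(-75, 7)), 10)) = Mul(2, Add(Rational(-68, 7), 10)) = Mul(2, Rational(2, 7)) = Rational(4, 7)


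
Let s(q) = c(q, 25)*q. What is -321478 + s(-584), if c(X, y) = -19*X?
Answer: -6801542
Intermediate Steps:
s(q) = -19*q² (s(q) = (-19*q)*q = -19*q²)
-321478 + s(-584) = -321478 - 19*(-584)² = -321478 - 19*341056 = -321478 - 6480064 = -6801542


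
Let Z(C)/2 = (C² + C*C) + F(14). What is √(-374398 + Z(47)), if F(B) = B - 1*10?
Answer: I*√365554 ≈ 604.61*I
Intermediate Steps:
F(B) = -10 + B (F(B) = B - 10 = -10 + B)
Z(C) = 8 + 4*C² (Z(C) = 2*((C² + C*C) + (-10 + 14)) = 2*((C² + C²) + 4) = 2*(2*C² + 4) = 2*(4 + 2*C²) = 8 + 4*C²)
√(-374398 + Z(47)) = √(-374398 + (8 + 4*47²)) = √(-374398 + (8 + 4*2209)) = √(-374398 + (8 + 8836)) = √(-374398 + 8844) = √(-365554) = I*√365554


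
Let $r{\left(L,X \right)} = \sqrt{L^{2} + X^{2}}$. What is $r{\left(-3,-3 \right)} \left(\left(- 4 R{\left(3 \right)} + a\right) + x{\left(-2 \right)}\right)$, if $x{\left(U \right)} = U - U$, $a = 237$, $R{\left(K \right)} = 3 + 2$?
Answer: $651 \sqrt{2} \approx 920.65$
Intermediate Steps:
$R{\left(K \right)} = 5$
$x{\left(U \right)} = 0$
$r{\left(-3,-3 \right)} \left(\left(- 4 R{\left(3 \right)} + a\right) + x{\left(-2 \right)}\right) = \sqrt{\left(-3\right)^{2} + \left(-3\right)^{2}} \left(\left(\left(-4\right) 5 + 237\right) + 0\right) = \sqrt{9 + 9} \left(\left(-20 + 237\right) + 0\right) = \sqrt{18} \left(217 + 0\right) = 3 \sqrt{2} \cdot 217 = 651 \sqrt{2}$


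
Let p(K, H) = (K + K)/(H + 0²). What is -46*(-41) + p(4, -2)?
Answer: 1882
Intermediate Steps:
p(K, H) = 2*K/H (p(K, H) = (2*K)/(H + 0) = (2*K)/H = 2*K/H)
-46*(-41) + p(4, -2) = -46*(-41) + 2*4/(-2) = 1886 + 2*4*(-½) = 1886 - 4 = 1882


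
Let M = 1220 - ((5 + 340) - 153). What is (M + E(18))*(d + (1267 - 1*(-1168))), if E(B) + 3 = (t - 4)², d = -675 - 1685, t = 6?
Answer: 77175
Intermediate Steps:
M = 1028 (M = 1220 - (345 - 153) = 1220 - 1*192 = 1220 - 192 = 1028)
d = -2360
E(B) = 1 (E(B) = -3 + (6 - 4)² = -3 + 2² = -3 + 4 = 1)
(M + E(18))*(d + (1267 - 1*(-1168))) = (1028 + 1)*(-2360 + (1267 - 1*(-1168))) = 1029*(-2360 + (1267 + 1168)) = 1029*(-2360 + 2435) = 1029*75 = 77175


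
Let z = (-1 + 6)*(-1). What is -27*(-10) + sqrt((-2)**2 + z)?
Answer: 270 + I ≈ 270.0 + 1.0*I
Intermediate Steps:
z = -5 (z = 5*(-1) = -5)
-27*(-10) + sqrt((-2)**2 + z) = -27*(-10) + sqrt((-2)**2 - 5) = 270 + sqrt(4 - 5) = 270 + sqrt(-1) = 270 + I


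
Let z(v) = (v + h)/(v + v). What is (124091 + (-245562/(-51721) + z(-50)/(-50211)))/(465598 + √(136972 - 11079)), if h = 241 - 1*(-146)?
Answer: 1071780263030252972189/4021237355864809908150 - 32227208197680277*√125893/56297322982107338714100 ≈ 0.26633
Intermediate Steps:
h = 387 (h = 241 + 146 = 387)
z(v) = (387 + v)/(2*v) (z(v) = (v + 387)/(v + v) = (387 + v)/((2*v)) = (387 + v)*(1/(2*v)) = (387 + v)/(2*v))
(124091 + (-245562/(-51721) + z(-50)/(-50211)))/(465598 + √(136972 - 11079)) = (124091 + (-245562/(-51721) + ((½)*(387 - 50)/(-50))/(-50211)))/(465598 + √(136972 - 11079)) = (124091 + (-245562*(-1/51721) + ((½)*(-1/50)*337)*(-1/50211)))/(465598 + √125893) = (124091 + (245562/51721 - 337/100*(-1/50211)))/(465598 + √125893) = (124091 + (245562/51721 + 337/5021100))/(465598 + √125893) = (124091 + 1233008788177/259696313100)/(465598 + √125893) = 32227208197680277/(259696313100*(465598 + √125893))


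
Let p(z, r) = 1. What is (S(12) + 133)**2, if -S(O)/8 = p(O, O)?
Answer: 15625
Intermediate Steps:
S(O) = -8 (S(O) = -8*1 = -8)
(S(12) + 133)**2 = (-8 + 133)**2 = 125**2 = 15625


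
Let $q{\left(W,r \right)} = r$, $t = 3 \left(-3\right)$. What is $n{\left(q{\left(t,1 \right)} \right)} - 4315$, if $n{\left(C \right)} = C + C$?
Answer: $-4313$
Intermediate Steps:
$t = -9$
$n{\left(C \right)} = 2 C$
$n{\left(q{\left(t,1 \right)} \right)} - 4315 = 2 \cdot 1 - 4315 = 2 - 4315 = -4313$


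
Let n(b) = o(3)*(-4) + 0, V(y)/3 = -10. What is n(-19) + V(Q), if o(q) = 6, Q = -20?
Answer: -54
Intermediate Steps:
V(y) = -30 (V(y) = 3*(-10) = -30)
n(b) = -24 (n(b) = 6*(-4) + 0 = -24 + 0 = -24)
n(-19) + V(Q) = -24 - 30 = -54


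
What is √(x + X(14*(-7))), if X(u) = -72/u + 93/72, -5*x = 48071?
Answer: I*√1695587430/420 ≈ 98.042*I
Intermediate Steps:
x = -48071/5 (x = -⅕*48071 = -48071/5 ≈ -9614.2)
X(u) = 31/24 - 72/u (X(u) = -72/u + 93*(1/72) = -72/u + 31/24 = 31/24 - 72/u)
√(x + X(14*(-7))) = √(-48071/5 + (31/24 - 72/(14*(-7)))) = √(-48071/5 + (31/24 - 72/(-98))) = √(-48071/5 + (31/24 - 72*(-1/98))) = √(-48071/5 + (31/24 + 36/49)) = √(-48071/5 + 2383/1176) = √(-56519581/5880) = I*√1695587430/420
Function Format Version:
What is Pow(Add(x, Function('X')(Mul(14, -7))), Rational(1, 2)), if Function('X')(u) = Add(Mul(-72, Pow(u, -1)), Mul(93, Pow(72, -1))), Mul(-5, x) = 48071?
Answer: Mul(Rational(1, 420), I, Pow(1695587430, Rational(1, 2))) ≈ Mul(98.042, I)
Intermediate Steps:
x = Rational(-48071, 5) (x = Mul(Rational(-1, 5), 48071) = Rational(-48071, 5) ≈ -9614.2)
Function('X')(u) = Add(Rational(31, 24), Mul(-72, Pow(u, -1))) (Function('X')(u) = Add(Mul(-72, Pow(u, -1)), Mul(93, Rational(1, 72))) = Add(Mul(-72, Pow(u, -1)), Rational(31, 24)) = Add(Rational(31, 24), Mul(-72, Pow(u, -1))))
Pow(Add(x, Function('X')(Mul(14, -7))), Rational(1, 2)) = Pow(Add(Rational(-48071, 5), Add(Rational(31, 24), Mul(-72, Pow(Mul(14, -7), -1)))), Rational(1, 2)) = Pow(Add(Rational(-48071, 5), Add(Rational(31, 24), Mul(-72, Pow(-98, -1)))), Rational(1, 2)) = Pow(Add(Rational(-48071, 5), Add(Rational(31, 24), Mul(-72, Rational(-1, 98)))), Rational(1, 2)) = Pow(Add(Rational(-48071, 5), Add(Rational(31, 24), Rational(36, 49))), Rational(1, 2)) = Pow(Add(Rational(-48071, 5), Rational(2383, 1176)), Rational(1, 2)) = Pow(Rational(-56519581, 5880), Rational(1, 2)) = Mul(Rational(1, 420), I, Pow(1695587430, Rational(1, 2)))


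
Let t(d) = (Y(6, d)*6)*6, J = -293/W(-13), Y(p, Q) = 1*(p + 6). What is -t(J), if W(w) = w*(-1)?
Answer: -432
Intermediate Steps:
Y(p, Q) = 6 + p (Y(p, Q) = 1*(6 + p) = 6 + p)
W(w) = -w
J = -293/13 (J = -293/((-1*(-13))) = -293/13 ≈ -22.538)
t(d) = 432 (t(d) = ((6 + 6)*6)*6 = (12*6)*6 = 72*6 = 432)
-t(J) = -1*432 = -432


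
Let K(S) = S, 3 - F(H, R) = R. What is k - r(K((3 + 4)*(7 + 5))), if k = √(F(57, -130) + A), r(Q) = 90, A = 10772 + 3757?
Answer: -90 + √14662 ≈ 31.087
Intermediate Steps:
F(H, R) = 3 - R
A = 14529
k = √14662 (k = √((3 - 1*(-130)) + 14529) = √((3 + 130) + 14529) = √(133 + 14529) = √14662 ≈ 121.09)
k - r(K((3 + 4)*(7 + 5))) = √14662 - 1*90 = √14662 - 90 = -90 + √14662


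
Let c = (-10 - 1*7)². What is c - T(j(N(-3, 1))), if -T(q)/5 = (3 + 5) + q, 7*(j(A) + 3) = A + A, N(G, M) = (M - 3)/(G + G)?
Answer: 6604/21 ≈ 314.48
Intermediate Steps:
N(G, M) = (-3 + M)/(2*G) (N(G, M) = (-3 + M)/((2*G)) = (-3 + M)*(1/(2*G)) = (-3 + M)/(2*G))
j(A) = -3 + 2*A/7 (j(A) = -3 + (A + A)/7 = -3 + (2*A)/7 = -3 + 2*A/7)
T(q) = -40 - 5*q (T(q) = -5*((3 + 5) + q) = -5*(8 + q) = -40 - 5*q)
c = 289 (c = (-10 - 7)² = (-17)² = 289)
c - T(j(N(-3, 1))) = 289 - (-40 - 5*(-3 + 2*((½)*(-3 + 1)/(-3))/7)) = 289 - (-40 - 5*(-3 + 2*((½)*(-⅓)*(-2))/7)) = 289 - (-40 - 5*(-3 + (2/7)*(⅓))) = 289 - (-40 - 5*(-3 + 2/21)) = 289 - (-40 - 5*(-61/21)) = 289 - (-40 + 305/21) = 289 - 1*(-535/21) = 289 + 535/21 = 6604/21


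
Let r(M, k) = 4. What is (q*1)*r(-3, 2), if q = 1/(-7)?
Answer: -4/7 ≈ -0.57143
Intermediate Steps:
q = -1/7 ≈ -0.14286
(q*1)*r(-3, 2) = -1/7*1*4 = -1/7*4 = -4/7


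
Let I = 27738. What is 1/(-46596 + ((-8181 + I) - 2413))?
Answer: -1/29452 ≈ -3.3954e-5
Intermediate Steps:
1/(-46596 + ((-8181 + I) - 2413)) = 1/(-46596 + ((-8181 + 27738) - 2413)) = 1/(-46596 + (19557 - 2413)) = 1/(-46596 + 17144) = 1/(-29452) = -1/29452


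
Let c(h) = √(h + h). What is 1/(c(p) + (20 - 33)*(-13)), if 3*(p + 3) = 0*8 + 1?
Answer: 507/85699 - 4*I*√3/85699 ≈ 0.0059161 - 8.0843e-5*I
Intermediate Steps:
p = -8/3 (p = -3 + (0*8 + 1)/3 = -3 + (0 + 1)/3 = -3 + (⅓)*1 = -3 + ⅓ = -8/3 ≈ -2.6667)
c(h) = √2*√h (c(h) = √(2*h) = √2*√h)
1/(c(p) + (20 - 33)*(-13)) = 1/(√2*√(-8/3) + (20 - 33)*(-13)) = 1/(√2*(2*I*√6/3) - 13*(-13)) = 1/(4*I*√3/3 + 169) = 1/(169 + 4*I*√3/3)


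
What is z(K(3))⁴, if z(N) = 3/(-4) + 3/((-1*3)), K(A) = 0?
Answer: 2401/256 ≈ 9.3789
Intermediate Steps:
z(N) = -7/4 (z(N) = 3*(-¼) + 3/(-3) = -¾ + 3*(-⅓) = -¾ - 1 = -7/4)
z(K(3))⁴ = (-7/4)⁴ = 2401/256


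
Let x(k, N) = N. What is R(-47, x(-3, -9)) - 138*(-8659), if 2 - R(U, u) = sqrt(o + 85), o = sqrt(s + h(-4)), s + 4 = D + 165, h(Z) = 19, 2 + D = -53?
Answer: 1194944 - sqrt(85 + 5*sqrt(5)) ≈ 1.1949e+6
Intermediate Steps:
D = -55 (D = -2 - 53 = -55)
s = 106 (s = -4 + (-55 + 165) = -4 + 110 = 106)
o = 5*sqrt(5) (o = sqrt(106 + 19) = sqrt(125) = 5*sqrt(5) ≈ 11.180)
R(U, u) = 2 - sqrt(85 + 5*sqrt(5)) (R(U, u) = 2 - sqrt(5*sqrt(5) + 85) = 2 - sqrt(85 + 5*sqrt(5)))
R(-47, x(-3, -9)) - 138*(-8659) = (2 - sqrt(85 + 5*sqrt(5))) - 138*(-8659) = (2 - sqrt(85 + 5*sqrt(5))) - 1*(-1194942) = (2 - sqrt(85 + 5*sqrt(5))) + 1194942 = 1194944 - sqrt(85 + 5*sqrt(5))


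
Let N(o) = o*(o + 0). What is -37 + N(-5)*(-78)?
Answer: -1987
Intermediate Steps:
N(o) = o² (N(o) = o*o = o²)
-37 + N(-5)*(-78) = -37 + (-5)²*(-78) = -37 + 25*(-78) = -37 - 1950 = -1987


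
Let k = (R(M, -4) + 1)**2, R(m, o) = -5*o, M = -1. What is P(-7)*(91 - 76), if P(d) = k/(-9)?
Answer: -735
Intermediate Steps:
k = 441 (k = (-5*(-4) + 1)**2 = (20 + 1)**2 = 21**2 = 441)
P(d) = -49 (P(d) = 441/(-9) = 441*(-1/9) = -49)
P(-7)*(91 - 76) = -49*(91 - 76) = -49*15 = -735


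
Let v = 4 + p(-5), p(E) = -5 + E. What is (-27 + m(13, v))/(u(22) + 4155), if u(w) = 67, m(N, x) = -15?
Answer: -21/2111 ≈ -0.0099479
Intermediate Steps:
v = -6 (v = 4 + (-5 - 5) = 4 - 10 = -6)
(-27 + m(13, v))/(u(22) + 4155) = (-27 - 15)/(67 + 4155) = -42/4222 = -42*1/4222 = -21/2111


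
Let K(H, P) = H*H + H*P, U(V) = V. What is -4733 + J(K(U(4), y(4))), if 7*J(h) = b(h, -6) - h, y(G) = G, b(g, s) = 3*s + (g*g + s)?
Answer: -32163/7 ≈ -4594.7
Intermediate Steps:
b(g, s) = g² + 4*s (b(g, s) = 3*s + (g² + s) = 3*s + (s + g²) = g² + 4*s)
K(H, P) = H² + H*P
J(h) = -24/7 - h/7 + h²/7 (J(h) = ((h² + 4*(-6)) - h)/7 = ((h² - 24) - h)/7 = ((-24 + h²) - h)/7 = (-24 + h² - h)/7 = -24/7 - h/7 + h²/7)
-4733 + J(K(U(4), y(4))) = -4733 + (-24/7 - 4*(4 + 4)/7 + (4*(4 + 4))²/7) = -4733 + (-24/7 - 4*8/7 + (4*8)²/7) = -4733 + (-24/7 - ⅐*32 + (⅐)*32²) = -4733 + (-24/7 - 32/7 + (⅐)*1024) = -4733 + (-24/7 - 32/7 + 1024/7) = -4733 + 968/7 = -32163/7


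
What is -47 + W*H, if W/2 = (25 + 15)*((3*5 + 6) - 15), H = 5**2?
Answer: 11953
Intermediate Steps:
H = 25
W = 480 (W = 2*((25 + 15)*((3*5 + 6) - 15)) = 2*(40*((15 + 6) - 15)) = 2*(40*(21 - 15)) = 2*(40*6) = 2*240 = 480)
-47 + W*H = -47 + 480*25 = -47 + 12000 = 11953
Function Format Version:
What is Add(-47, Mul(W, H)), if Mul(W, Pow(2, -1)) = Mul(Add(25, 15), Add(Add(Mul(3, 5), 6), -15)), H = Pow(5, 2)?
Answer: 11953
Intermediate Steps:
H = 25
W = 480 (W = Mul(2, Mul(Add(25, 15), Add(Add(Mul(3, 5), 6), -15))) = Mul(2, Mul(40, Add(Add(15, 6), -15))) = Mul(2, Mul(40, Add(21, -15))) = Mul(2, Mul(40, 6)) = Mul(2, 240) = 480)
Add(-47, Mul(W, H)) = Add(-47, Mul(480, 25)) = Add(-47, 12000) = 11953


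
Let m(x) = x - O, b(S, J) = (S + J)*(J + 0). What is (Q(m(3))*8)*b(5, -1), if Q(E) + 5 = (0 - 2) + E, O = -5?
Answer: -32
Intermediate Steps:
b(S, J) = J*(J + S) (b(S, J) = (J + S)*J = J*(J + S))
m(x) = 5 + x (m(x) = x - 1*(-5) = x + 5 = 5 + x)
Q(E) = -7 + E (Q(E) = -5 + ((0 - 2) + E) = -5 + (-2 + E) = -7 + E)
(Q(m(3))*8)*b(5, -1) = ((-7 + (5 + 3))*8)*(-(-1 + 5)) = ((-7 + 8)*8)*(-1*4) = (1*8)*(-4) = 8*(-4) = -32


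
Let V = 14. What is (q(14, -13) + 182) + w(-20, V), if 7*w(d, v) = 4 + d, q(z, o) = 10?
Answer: 1328/7 ≈ 189.71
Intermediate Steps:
w(d, v) = 4/7 + d/7 (w(d, v) = (4 + d)/7 = 4/7 + d/7)
(q(14, -13) + 182) + w(-20, V) = (10 + 182) + (4/7 + (⅐)*(-20)) = 192 + (4/7 - 20/7) = 192 - 16/7 = 1328/7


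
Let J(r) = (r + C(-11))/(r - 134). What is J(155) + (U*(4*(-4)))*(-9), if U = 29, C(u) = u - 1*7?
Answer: 87833/21 ≈ 4182.5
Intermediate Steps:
C(u) = -7 + u (C(u) = u - 7 = -7 + u)
J(r) = (-18 + r)/(-134 + r) (J(r) = (r + (-7 - 11))/(r - 134) = (r - 18)/(-134 + r) = (-18 + r)/(-134 + r))
J(155) + (U*(4*(-4)))*(-9) = (-18 + 155)/(-134 + 155) + (29*(4*(-4)))*(-9) = 137/21 + (29*(-16))*(-9) = (1/21)*137 - 464*(-9) = 137/21 + 4176 = 87833/21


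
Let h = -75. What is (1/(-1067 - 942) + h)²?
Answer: 22703256976/4036081 ≈ 5625.1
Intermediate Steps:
(1/(-1067 - 942) + h)² = (1/(-1067 - 942) - 75)² = (1/(-2009) - 75)² = (-1/2009 - 75)² = (-150676/2009)² = 22703256976/4036081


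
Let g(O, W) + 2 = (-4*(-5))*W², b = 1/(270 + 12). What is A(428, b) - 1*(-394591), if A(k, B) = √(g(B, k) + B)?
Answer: 394591 + √291350329554/282 ≈ 3.9651e+5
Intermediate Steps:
b = 1/282 ≈ 0.0035461
g(O, W) = -2 + 20*W² (g(O, W) = -2 + (-4*(-5))*W² = -2 + 20*W²)
A(k, B) = √(-2 + B + 20*k²) (A(k, B) = √((-2 + 20*k²) + B) = √(-2 + B + 20*k²))
A(428, b) - 1*(-394591) = √(-2 + 1/282 + 20*428²) - 1*(-394591) = √(-2 + 1/282 + 20*183184) + 394591 = √(-2 + 1/282 + 3663680) + 394591 = √(1033157197/282) + 394591 = √291350329554/282 + 394591 = 394591 + √291350329554/282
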